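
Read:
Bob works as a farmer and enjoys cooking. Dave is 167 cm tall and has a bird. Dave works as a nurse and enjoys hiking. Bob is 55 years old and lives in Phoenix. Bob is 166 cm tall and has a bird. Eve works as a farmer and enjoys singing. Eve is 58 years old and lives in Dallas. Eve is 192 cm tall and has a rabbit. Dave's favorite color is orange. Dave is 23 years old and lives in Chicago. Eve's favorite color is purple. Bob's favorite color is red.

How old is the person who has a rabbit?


Person with rabbit is Eve, age 58

58


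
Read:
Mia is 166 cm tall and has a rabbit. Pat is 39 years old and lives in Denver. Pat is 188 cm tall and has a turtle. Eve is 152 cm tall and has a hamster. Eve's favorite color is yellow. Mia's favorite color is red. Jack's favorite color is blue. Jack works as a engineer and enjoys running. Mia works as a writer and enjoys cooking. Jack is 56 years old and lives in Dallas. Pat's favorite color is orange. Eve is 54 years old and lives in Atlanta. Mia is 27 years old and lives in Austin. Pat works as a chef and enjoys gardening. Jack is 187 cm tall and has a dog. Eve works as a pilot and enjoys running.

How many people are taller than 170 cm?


Taller than 170: 2

2


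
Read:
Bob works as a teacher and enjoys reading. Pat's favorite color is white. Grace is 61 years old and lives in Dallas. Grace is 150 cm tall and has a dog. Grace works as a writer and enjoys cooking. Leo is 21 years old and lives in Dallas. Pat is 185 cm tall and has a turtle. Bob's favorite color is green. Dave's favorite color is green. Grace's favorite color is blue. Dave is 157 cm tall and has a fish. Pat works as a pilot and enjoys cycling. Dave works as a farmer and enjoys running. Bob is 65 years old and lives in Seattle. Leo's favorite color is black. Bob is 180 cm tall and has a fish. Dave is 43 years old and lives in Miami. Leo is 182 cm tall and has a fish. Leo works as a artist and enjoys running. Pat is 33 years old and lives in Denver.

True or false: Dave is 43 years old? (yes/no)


Dave is actually 43. yes

yes


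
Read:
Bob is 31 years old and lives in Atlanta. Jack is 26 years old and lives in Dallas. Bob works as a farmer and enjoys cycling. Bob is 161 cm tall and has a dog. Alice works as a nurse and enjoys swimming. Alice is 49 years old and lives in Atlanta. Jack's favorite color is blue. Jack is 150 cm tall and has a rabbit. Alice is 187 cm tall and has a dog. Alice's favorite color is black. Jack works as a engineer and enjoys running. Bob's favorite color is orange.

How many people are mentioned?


People: Jack, Bob, Alice. Count = 3

3


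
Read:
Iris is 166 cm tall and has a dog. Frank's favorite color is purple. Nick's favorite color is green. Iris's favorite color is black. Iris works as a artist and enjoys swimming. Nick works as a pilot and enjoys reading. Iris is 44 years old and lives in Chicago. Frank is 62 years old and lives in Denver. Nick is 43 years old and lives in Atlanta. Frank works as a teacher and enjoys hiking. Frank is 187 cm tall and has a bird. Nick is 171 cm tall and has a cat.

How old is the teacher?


The teacher is Frank, age 62

62


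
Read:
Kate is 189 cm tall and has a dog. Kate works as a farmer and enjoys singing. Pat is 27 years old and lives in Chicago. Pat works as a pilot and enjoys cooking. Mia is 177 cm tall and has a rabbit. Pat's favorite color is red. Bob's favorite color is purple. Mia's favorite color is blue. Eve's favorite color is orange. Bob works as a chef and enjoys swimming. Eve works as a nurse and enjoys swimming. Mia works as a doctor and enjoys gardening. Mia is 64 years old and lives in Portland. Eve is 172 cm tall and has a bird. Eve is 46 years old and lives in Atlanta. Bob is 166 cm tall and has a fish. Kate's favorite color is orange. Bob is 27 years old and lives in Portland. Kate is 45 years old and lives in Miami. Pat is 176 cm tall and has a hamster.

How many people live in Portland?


Count in Portland: 2

2


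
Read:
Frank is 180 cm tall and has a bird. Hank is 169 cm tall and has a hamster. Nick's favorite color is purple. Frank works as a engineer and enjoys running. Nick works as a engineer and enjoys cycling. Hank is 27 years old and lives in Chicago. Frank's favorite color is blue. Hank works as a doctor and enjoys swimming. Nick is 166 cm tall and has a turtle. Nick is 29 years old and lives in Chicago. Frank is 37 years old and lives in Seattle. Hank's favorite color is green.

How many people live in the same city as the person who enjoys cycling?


Person with hobby cycling is Nick, city Chicago. Count = 2

2


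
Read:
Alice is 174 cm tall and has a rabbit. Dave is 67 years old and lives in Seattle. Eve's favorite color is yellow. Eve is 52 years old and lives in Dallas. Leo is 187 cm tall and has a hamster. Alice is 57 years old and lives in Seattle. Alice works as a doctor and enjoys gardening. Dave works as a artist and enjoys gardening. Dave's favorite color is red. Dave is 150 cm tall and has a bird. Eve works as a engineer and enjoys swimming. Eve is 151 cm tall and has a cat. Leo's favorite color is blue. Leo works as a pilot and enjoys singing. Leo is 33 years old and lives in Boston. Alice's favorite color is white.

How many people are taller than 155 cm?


Taller than 155: 2

2


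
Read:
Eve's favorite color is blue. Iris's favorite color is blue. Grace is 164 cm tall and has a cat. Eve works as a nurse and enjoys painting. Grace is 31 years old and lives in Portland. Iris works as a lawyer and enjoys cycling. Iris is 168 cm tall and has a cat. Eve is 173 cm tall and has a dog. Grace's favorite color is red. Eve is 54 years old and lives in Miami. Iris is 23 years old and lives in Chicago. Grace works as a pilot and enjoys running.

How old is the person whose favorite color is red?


Person with favorite color=red is Grace, age 31

31


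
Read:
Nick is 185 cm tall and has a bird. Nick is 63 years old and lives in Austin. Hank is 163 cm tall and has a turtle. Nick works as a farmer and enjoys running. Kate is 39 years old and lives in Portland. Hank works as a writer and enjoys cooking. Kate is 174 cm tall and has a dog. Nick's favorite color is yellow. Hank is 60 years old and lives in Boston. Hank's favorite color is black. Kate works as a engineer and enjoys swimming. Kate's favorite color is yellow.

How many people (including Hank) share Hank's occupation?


Hank is a writer. Count = 1

1


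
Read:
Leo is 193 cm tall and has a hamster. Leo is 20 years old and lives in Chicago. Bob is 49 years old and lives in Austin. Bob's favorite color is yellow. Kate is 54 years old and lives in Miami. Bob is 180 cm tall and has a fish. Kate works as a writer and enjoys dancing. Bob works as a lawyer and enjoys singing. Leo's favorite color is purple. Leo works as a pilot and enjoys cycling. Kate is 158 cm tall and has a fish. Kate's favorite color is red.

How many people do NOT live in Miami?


Not in Miami: 2

2


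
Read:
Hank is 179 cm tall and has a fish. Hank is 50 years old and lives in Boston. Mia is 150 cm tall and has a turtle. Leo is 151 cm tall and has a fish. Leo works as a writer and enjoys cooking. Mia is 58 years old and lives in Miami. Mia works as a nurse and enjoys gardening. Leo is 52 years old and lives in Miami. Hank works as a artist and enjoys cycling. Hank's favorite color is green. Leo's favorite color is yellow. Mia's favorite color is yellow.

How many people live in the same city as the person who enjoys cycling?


Person with hobby cycling is Hank, city Boston. Count = 1

1


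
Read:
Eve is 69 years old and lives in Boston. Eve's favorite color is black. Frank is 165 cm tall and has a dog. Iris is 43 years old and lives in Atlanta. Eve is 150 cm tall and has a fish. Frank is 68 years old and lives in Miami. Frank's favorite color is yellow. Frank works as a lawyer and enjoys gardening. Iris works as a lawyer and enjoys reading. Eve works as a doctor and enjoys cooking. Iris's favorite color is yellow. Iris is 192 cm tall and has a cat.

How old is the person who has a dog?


Person with dog is Frank, age 68

68


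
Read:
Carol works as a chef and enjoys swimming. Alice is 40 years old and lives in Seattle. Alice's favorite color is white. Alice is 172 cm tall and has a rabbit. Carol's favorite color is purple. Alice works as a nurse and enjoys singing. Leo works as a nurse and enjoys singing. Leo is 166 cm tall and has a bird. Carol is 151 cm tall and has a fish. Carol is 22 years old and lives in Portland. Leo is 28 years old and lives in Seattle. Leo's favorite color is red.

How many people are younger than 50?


Filter: 3

3


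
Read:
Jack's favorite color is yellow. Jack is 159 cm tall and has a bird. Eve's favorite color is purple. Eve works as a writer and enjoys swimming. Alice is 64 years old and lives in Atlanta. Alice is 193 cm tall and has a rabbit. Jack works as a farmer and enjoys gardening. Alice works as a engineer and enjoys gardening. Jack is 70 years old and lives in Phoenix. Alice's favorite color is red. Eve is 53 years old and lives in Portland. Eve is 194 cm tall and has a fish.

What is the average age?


Sum=187, n=3, avg=62.33

62.33


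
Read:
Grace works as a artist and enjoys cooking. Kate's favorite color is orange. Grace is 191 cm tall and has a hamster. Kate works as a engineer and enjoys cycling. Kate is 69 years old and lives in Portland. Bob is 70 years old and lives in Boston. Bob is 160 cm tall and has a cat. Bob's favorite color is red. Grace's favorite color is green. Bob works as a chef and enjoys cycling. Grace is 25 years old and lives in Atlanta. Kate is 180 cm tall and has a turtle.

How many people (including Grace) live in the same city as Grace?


Grace lives in Atlanta. Count = 1

1


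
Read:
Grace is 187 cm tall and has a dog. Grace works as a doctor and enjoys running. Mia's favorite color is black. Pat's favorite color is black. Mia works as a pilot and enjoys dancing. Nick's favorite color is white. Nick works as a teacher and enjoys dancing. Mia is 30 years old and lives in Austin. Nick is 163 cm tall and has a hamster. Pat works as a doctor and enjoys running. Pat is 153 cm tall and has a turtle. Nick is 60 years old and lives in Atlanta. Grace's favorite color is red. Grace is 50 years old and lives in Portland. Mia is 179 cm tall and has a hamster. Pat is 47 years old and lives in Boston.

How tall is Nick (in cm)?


Nick is 163 cm tall

163


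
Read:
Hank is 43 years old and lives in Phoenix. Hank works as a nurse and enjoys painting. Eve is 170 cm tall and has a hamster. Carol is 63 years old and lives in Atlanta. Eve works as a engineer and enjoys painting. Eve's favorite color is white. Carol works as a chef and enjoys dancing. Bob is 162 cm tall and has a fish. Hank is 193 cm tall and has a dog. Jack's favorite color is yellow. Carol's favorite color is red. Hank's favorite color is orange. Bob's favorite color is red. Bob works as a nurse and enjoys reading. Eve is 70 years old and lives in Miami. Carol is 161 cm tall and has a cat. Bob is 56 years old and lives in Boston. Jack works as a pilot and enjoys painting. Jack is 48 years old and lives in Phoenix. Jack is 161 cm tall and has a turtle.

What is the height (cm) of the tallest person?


Tallest: Hank at 193 cm

193


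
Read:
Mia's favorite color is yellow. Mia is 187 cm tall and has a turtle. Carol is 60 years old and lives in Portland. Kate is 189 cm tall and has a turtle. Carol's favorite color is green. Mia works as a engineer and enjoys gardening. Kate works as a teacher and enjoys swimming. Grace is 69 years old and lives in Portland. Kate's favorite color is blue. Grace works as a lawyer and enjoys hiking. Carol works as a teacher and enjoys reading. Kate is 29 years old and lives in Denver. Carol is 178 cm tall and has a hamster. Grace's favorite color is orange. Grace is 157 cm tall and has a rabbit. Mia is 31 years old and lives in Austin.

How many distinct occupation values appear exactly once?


Unique occupation values: 2

2


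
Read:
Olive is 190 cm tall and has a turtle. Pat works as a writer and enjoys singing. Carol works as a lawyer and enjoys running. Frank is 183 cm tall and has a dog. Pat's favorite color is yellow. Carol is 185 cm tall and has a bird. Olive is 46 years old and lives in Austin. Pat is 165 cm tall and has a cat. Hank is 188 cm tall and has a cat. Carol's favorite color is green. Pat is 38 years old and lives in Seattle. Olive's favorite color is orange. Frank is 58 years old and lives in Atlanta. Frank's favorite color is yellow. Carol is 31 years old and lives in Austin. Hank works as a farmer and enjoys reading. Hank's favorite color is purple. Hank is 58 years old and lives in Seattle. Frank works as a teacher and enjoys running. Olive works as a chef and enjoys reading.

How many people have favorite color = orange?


Count: 1

1


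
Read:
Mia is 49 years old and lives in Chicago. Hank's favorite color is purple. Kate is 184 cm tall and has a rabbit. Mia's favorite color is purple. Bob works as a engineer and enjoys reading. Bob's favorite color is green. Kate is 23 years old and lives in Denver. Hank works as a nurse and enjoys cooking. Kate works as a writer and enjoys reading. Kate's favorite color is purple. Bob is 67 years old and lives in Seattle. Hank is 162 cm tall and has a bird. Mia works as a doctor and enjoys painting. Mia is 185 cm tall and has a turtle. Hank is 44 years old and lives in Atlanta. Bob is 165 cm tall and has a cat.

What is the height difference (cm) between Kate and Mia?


|184 - 185| = 1

1


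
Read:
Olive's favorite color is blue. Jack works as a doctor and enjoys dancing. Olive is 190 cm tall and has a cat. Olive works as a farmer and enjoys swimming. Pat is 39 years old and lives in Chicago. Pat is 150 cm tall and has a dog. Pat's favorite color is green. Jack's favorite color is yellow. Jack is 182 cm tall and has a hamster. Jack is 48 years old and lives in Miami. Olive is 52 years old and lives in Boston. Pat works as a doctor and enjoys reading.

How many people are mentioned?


People: Jack, Olive, Pat. Count = 3

3


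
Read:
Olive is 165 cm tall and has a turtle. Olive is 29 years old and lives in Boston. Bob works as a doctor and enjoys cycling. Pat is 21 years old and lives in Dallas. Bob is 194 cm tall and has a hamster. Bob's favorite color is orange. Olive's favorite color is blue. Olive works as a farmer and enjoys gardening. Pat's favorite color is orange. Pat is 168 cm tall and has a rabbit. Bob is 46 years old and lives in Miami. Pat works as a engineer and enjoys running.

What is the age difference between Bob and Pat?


|46 - 21| = 25

25


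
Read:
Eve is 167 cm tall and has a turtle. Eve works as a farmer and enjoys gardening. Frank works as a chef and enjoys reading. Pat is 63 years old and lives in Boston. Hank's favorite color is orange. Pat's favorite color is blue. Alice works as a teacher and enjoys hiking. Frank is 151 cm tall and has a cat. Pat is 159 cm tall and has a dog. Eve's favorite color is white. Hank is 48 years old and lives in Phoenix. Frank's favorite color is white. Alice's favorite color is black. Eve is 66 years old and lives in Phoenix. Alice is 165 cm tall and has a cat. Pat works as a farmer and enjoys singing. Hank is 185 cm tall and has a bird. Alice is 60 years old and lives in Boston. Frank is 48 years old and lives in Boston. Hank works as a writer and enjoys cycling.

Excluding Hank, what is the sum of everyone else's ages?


Sum (excluding Hank): 237

237


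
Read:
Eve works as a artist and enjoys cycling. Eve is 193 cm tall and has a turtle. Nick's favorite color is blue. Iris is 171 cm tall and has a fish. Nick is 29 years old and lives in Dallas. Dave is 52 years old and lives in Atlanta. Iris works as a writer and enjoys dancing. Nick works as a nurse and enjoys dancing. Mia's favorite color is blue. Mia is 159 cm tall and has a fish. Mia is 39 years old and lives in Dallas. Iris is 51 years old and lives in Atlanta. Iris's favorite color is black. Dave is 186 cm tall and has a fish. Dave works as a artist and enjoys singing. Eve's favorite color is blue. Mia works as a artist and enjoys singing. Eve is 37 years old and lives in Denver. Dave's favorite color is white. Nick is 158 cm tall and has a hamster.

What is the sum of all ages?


29+37+51+39+52 = 208

208


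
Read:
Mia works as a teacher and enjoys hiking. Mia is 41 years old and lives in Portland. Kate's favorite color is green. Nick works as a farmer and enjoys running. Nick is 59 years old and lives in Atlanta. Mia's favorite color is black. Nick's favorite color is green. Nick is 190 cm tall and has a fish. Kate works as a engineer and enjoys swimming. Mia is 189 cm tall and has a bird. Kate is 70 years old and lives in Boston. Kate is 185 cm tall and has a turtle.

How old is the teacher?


The teacher is Mia, age 41

41


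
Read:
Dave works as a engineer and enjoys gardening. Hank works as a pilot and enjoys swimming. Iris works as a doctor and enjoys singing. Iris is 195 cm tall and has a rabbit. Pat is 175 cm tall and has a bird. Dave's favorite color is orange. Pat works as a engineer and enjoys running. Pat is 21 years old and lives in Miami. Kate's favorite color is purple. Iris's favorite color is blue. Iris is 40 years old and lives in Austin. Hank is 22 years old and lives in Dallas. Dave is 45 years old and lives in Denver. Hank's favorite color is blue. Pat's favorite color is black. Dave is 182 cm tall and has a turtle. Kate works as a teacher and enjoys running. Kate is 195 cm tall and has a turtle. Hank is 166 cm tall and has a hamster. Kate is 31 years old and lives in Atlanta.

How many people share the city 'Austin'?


Count: 1

1


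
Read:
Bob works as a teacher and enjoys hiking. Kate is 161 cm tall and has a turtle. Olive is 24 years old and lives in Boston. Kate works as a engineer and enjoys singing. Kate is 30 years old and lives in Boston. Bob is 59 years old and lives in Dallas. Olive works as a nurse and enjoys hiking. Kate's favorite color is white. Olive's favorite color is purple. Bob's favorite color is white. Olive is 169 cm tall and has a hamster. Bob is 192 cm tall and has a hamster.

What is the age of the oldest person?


Oldest: Bob at 59

59


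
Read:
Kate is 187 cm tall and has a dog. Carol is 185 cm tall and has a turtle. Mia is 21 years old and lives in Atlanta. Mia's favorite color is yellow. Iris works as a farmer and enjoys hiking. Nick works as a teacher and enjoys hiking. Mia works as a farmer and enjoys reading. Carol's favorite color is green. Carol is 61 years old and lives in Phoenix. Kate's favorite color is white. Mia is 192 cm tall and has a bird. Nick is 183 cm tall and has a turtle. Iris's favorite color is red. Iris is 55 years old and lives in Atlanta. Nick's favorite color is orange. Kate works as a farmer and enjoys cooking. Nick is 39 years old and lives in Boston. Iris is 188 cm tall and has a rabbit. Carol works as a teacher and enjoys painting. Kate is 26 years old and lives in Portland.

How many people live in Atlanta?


Count in Atlanta: 2

2


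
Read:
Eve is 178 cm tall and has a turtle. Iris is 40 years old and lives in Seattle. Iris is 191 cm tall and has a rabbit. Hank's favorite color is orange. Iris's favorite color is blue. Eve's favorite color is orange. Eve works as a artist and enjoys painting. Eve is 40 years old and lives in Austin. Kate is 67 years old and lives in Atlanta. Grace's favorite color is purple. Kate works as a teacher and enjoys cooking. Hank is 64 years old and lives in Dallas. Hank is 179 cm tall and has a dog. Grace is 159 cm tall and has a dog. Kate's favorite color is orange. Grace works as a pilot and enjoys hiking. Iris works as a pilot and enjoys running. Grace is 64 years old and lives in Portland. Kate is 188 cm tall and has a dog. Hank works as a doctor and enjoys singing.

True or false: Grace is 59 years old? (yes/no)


Grace is actually 64. no

no


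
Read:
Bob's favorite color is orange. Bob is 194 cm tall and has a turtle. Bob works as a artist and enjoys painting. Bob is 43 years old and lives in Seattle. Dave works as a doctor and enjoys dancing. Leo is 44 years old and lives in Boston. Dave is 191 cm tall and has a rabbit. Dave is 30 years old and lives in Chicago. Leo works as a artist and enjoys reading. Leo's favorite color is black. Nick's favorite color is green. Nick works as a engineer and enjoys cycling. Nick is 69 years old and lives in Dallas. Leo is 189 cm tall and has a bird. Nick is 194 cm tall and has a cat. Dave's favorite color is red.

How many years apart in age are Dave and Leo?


30 vs 44, diff = 14

14


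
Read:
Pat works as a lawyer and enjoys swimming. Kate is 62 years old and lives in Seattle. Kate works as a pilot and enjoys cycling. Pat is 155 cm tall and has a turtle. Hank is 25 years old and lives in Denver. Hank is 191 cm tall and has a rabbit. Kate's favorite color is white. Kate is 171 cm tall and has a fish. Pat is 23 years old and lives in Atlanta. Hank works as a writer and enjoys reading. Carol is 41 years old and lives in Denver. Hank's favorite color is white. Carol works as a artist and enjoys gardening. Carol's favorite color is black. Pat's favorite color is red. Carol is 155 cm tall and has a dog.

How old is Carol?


Carol is 41 years old

41


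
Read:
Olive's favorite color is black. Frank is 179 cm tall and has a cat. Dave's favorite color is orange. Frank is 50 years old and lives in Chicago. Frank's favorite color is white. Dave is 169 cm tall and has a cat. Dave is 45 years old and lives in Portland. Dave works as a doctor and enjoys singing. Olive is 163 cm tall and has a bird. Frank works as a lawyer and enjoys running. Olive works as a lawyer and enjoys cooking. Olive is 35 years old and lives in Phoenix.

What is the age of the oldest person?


Oldest: Frank at 50

50


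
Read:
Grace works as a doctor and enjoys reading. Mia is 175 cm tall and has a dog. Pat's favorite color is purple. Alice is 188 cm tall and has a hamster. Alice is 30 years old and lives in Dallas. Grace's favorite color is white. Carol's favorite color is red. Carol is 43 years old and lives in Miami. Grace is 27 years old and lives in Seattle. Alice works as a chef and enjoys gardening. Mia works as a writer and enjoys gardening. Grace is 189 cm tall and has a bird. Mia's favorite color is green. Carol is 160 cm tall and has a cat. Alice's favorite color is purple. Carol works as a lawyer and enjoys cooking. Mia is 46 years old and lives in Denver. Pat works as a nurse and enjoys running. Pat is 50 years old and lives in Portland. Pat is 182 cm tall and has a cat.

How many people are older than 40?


Filter: 3

3


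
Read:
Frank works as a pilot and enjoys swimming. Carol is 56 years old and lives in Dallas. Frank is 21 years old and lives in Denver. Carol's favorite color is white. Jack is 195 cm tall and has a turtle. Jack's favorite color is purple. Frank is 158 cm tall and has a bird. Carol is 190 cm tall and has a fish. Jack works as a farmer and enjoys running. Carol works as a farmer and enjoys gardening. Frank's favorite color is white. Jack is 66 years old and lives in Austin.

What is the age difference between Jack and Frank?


|66 - 21| = 45

45


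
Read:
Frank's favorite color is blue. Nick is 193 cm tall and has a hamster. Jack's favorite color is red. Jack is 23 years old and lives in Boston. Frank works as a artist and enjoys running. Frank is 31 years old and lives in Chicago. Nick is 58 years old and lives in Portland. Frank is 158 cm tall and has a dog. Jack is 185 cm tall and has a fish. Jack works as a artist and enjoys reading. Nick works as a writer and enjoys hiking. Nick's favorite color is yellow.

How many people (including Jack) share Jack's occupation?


Jack is a artist. Count = 2

2


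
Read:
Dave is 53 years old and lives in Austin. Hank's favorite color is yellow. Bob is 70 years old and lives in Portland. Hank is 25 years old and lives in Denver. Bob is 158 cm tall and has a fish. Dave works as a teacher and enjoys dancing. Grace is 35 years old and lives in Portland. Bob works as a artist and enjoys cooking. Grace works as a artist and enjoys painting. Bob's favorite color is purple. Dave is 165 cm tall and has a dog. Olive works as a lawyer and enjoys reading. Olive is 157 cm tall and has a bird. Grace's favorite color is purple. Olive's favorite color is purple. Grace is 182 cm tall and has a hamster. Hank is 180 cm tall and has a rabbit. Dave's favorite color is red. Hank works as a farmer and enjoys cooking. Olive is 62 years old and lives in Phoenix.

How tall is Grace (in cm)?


Grace is 182 cm tall

182


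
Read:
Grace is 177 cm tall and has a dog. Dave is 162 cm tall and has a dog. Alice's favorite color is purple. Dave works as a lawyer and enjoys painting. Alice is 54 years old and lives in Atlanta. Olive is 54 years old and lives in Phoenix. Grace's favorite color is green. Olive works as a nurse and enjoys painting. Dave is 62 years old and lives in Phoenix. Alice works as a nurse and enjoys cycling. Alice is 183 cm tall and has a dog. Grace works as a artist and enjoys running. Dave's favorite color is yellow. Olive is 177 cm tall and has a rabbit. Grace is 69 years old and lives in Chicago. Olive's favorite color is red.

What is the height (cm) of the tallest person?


Tallest: Alice at 183 cm

183


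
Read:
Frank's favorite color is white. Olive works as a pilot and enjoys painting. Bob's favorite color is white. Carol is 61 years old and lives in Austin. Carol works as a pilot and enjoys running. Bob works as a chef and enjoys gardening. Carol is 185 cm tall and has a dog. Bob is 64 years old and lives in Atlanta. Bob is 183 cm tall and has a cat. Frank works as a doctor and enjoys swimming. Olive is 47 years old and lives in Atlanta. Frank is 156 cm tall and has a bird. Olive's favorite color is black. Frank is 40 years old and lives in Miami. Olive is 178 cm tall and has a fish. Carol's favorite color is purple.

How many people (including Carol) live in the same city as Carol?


Carol lives in Austin. Count = 1

1


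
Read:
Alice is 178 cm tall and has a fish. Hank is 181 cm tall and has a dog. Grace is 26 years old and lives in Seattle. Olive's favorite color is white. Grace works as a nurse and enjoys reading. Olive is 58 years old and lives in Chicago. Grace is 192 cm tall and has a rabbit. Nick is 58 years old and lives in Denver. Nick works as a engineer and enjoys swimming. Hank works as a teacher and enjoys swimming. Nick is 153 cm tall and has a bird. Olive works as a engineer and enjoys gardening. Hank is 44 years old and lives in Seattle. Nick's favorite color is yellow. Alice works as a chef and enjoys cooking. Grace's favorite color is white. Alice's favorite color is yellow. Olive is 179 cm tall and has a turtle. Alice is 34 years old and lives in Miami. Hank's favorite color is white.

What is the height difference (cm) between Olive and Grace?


|179 - 192| = 13

13


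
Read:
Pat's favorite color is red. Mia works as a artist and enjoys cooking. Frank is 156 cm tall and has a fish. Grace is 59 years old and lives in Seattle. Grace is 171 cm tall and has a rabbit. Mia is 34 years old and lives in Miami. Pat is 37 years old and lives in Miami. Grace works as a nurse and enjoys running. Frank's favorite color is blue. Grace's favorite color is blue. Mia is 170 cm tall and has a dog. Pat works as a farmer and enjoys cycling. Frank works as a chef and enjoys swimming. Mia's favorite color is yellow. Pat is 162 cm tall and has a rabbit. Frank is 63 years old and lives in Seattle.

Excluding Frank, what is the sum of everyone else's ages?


Sum (excluding Frank): 130

130


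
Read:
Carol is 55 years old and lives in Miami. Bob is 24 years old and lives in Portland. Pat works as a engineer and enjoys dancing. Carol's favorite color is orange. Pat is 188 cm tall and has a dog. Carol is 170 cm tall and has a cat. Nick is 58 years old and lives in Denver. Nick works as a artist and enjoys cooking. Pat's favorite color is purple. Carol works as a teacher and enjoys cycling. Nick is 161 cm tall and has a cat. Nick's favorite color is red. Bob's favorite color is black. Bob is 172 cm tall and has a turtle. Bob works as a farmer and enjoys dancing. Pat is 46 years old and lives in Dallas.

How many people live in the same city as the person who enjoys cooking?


Person with hobby cooking is Nick, city Denver. Count = 1

1


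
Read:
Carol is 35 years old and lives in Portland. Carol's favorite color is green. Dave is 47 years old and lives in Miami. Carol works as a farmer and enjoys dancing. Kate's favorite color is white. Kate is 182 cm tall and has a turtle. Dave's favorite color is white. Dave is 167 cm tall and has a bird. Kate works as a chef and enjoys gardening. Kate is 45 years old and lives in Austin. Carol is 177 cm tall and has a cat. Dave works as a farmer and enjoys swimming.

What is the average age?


Sum=127, n=3, avg=42.33

42.33


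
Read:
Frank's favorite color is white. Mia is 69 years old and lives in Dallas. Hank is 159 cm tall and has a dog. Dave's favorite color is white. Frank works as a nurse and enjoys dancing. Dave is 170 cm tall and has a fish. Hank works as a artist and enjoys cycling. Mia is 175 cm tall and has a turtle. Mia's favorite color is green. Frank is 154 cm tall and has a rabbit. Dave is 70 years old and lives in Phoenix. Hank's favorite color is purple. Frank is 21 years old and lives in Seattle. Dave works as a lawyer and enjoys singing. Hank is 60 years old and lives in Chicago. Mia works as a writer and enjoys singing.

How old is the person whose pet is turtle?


Person with pet=turtle is Mia, age 69

69


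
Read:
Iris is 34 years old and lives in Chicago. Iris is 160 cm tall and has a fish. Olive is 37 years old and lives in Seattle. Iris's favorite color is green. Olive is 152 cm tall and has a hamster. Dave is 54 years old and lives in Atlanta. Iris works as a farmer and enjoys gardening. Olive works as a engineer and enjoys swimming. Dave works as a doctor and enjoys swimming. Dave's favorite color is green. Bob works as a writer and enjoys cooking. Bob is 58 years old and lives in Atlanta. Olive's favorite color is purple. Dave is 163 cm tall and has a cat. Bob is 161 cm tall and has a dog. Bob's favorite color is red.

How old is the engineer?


The engineer is Olive, age 37

37


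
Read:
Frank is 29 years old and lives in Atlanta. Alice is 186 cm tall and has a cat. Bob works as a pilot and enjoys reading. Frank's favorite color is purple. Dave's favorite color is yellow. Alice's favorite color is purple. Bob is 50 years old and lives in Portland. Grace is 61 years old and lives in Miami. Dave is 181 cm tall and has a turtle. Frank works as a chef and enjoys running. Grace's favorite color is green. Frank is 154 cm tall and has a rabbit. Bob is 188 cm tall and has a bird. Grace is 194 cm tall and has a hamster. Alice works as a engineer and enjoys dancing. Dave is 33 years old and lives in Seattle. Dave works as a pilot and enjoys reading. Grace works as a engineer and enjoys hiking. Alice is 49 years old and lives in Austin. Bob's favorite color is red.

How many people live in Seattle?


Count in Seattle: 1

1


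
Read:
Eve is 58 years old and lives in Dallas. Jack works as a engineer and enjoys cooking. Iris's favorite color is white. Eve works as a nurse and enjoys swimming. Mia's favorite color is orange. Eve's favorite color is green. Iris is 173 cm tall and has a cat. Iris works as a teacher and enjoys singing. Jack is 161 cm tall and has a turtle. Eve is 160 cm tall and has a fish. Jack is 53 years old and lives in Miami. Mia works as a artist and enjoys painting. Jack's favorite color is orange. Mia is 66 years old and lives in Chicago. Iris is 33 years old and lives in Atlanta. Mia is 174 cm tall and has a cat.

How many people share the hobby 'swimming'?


Count: 1

1


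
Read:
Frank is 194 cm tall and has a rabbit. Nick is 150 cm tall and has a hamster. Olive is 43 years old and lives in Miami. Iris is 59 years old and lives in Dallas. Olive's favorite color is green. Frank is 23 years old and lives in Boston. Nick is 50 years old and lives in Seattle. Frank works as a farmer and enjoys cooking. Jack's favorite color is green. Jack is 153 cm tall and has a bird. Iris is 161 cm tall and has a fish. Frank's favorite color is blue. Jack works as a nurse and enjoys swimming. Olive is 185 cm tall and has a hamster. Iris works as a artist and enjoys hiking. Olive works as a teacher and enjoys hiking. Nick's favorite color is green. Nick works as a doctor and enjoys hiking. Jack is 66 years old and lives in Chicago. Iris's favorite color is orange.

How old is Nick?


Nick is 50 years old

50


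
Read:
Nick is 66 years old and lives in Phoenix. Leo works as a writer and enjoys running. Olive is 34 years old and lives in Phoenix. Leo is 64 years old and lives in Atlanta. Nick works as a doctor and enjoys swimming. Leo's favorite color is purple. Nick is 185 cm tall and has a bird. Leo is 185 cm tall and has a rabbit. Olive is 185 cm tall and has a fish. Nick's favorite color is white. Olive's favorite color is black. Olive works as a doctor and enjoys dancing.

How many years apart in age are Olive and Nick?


34 vs 66, diff = 32

32


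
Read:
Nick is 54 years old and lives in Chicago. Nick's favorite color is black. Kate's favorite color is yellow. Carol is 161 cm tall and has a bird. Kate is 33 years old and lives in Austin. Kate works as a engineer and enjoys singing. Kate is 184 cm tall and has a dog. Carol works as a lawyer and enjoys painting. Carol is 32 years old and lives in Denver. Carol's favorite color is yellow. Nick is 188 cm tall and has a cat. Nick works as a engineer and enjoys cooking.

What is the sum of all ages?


54+33+32 = 119

119


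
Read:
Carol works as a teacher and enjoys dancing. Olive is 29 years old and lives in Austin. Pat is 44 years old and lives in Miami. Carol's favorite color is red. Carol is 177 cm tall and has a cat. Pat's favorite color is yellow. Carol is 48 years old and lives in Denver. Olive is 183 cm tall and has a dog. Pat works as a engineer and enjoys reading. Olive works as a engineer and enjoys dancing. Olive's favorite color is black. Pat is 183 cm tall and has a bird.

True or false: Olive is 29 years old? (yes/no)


Olive is actually 29. yes

yes


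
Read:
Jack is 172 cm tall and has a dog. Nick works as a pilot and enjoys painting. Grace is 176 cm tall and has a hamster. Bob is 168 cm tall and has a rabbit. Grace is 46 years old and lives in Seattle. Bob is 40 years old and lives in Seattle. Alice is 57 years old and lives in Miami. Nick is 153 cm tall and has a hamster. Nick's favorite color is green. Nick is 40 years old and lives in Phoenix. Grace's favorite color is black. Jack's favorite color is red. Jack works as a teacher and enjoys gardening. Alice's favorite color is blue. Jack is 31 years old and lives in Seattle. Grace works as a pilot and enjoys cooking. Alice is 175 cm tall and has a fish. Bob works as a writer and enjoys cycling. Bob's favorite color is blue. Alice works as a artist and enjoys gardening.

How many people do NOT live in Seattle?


Not in Seattle: 2

2


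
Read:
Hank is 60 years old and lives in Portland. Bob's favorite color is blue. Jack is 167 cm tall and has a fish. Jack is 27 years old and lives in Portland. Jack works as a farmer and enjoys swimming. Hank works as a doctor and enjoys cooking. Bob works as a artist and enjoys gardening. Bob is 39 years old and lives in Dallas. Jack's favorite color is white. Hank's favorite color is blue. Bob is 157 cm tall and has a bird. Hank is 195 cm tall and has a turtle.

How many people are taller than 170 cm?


Taller than 170: 1

1


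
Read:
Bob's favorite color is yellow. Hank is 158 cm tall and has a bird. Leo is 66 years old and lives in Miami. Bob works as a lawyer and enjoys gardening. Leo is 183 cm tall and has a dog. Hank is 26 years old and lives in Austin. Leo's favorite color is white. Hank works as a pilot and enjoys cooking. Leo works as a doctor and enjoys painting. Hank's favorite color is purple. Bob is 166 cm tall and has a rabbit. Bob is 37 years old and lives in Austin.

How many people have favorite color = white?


Count: 1

1


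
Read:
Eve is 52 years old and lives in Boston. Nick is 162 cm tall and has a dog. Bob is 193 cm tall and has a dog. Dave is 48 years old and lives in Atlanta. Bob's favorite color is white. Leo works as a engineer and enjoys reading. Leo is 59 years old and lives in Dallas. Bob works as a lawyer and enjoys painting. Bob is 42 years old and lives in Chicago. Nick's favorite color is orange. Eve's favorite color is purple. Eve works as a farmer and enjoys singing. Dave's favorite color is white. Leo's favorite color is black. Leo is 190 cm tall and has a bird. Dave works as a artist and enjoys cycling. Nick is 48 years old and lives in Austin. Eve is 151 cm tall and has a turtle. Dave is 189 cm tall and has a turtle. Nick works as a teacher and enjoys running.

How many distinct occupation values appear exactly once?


Unique occupation values: 5

5


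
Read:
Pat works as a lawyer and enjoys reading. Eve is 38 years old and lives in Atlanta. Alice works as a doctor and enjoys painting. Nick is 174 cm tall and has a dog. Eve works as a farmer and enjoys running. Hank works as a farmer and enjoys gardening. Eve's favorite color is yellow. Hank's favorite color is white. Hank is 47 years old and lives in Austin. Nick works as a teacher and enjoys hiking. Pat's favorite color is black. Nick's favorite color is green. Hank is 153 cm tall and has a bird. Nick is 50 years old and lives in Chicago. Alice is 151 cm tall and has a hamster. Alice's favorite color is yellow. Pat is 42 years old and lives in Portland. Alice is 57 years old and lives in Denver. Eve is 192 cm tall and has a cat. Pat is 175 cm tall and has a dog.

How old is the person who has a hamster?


Person with hamster is Alice, age 57

57


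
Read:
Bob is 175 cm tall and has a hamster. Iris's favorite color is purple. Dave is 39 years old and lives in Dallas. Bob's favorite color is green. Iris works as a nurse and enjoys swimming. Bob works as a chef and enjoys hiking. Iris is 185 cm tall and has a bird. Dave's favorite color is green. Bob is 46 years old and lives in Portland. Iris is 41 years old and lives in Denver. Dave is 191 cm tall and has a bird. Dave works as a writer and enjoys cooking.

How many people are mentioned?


People: Dave, Bob, Iris. Count = 3

3


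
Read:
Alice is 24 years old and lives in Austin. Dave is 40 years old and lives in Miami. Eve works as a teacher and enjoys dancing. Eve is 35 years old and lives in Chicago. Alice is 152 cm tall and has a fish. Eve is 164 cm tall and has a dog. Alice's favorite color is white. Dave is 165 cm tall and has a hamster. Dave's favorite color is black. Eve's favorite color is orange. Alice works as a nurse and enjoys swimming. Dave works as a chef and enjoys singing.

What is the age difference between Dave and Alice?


|40 - 24| = 16

16


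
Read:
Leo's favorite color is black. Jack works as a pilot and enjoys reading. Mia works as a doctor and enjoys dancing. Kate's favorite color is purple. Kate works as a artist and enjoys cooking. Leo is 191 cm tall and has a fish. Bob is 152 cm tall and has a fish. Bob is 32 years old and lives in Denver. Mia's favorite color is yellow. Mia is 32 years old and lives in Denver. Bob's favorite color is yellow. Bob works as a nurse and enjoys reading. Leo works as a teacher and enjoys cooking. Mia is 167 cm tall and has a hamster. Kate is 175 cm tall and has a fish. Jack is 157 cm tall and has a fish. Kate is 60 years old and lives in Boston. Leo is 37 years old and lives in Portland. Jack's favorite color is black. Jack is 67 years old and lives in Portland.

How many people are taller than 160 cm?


Taller than 160: 3

3


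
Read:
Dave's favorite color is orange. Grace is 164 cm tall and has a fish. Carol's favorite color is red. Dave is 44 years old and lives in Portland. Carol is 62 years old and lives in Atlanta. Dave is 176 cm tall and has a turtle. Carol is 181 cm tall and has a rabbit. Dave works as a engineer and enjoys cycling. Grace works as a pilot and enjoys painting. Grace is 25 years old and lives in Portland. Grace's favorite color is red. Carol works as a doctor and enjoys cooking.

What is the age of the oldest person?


Oldest: Carol at 62

62
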